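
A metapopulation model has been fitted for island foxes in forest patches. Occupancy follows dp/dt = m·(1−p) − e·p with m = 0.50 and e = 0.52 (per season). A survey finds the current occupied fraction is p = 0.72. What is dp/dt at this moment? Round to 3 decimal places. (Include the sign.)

-0.234

Colonization term: m·(1−p) = 0.50×0.2800 = 0.14000.
Extinction term: e·p = 0.37440.
dp/dt = 0.14000 − 0.37440 = -0.23440.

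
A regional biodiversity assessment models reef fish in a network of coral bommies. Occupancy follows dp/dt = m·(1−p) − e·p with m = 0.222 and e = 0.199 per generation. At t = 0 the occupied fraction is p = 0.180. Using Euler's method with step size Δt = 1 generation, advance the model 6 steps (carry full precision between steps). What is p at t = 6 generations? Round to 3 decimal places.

0.514

Update rule: p ← p + [m·(1−p) − e·p]·Δt with Δt = 1.
p: 0.18000 → 0.32622  (Δp = +0.14622)
p: 0.32622 → 0.41088  (Δp = +0.08466)
p: 0.41088 → 0.45990  (Δp = +0.04902)
p: 0.45990 → 0.48828  (Δp = +0.02838)
p: 0.48828 → 0.50472  (Δp = +0.01643)
p: 0.50472 → 0.51423  (Δp = +0.00951)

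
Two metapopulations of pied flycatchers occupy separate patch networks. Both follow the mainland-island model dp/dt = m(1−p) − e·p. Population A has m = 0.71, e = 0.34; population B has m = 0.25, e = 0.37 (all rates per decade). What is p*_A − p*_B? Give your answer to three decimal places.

A: p*_A = m/(m+e) = 0.71/1.0500 = 0.6762.
B: p*_B = 0.25/0.6200 = 0.4032.
p*_A − p*_B = 0.6762 − 0.4032 = 0.2730.

0.273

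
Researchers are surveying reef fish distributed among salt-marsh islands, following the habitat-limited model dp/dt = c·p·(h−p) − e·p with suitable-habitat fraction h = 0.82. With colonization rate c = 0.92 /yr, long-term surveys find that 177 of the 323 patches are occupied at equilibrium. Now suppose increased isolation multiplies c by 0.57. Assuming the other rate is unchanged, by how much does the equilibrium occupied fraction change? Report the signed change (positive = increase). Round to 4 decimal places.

-0.2052

Observed p* = 177/323 = 0.54799.
Balance c(h−p*) = e gives e = 0.92×(0.82 − 0.54799) = 0.25025.
New p* = 0.82 − e/c = 0.82 − 0.25025/0.52440 = 0.34279.
Δp* = 0.34279 − 0.54799 = -0.20520.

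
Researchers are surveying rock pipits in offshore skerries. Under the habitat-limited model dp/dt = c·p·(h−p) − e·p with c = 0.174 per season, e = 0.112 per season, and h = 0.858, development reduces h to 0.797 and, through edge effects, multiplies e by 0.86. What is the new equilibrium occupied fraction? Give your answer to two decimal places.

0.24

Before: p* = h − e/c = 0.858 − 0.112/0.174 = 0.858 − 0.6437 = 0.2143.
After: c = 0.174, e = 0.09632, h = 0.797; p* = 0.797 − 0.09632/0.174 = 0.2434.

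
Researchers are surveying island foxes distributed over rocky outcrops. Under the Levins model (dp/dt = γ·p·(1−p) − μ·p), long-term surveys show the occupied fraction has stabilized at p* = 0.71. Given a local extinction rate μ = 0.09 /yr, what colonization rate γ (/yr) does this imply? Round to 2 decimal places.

0.31

At equilibrium γ(1−p*) = μ, so γ = μ/(1−p*).
γ = 0.09/(1 − 0.71) = 0.09/0.2900 = 0.3103.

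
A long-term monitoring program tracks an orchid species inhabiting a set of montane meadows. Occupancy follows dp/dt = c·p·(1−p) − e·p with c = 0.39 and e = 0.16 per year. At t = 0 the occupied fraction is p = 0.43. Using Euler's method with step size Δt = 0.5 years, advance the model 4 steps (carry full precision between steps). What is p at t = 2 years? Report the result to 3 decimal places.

0.479

Update rule: p ← p + [c·p·(1−p) − e·p]·Δt with Δt = 0.5.
t = 0.5: p = 0.43000 + (+0.01339) = 0.44339
t = 1: p = 0.44339 + (+0.01265) = 0.45605
t = 1.5: p = 0.45605 + (+0.01189) = 0.46794
t = 2: p = 0.46794 + (+0.01111) = 0.47905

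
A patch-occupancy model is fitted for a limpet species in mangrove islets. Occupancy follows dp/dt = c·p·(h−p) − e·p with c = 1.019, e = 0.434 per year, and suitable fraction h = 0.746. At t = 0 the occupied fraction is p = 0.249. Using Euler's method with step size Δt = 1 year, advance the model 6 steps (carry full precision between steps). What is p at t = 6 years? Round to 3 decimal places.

0.311

Update rule: p ← p + [c·p·(h−p) − e·p]·Δt with Δt = 1.
t = 1: p = 0.24900 + (+0.01804) = 0.26704
t = 2: p = 0.26704 + (+0.01444) = 0.28147
t = 3: p = 0.28147 + (+0.01108) = 0.29255
t = 4: p = 0.29255 + (+0.00821) = 0.30076
t = 5: p = 0.30076 + (+0.00592) = 0.30669
t = 6: p = 0.30669 + (+0.00419) = 0.31088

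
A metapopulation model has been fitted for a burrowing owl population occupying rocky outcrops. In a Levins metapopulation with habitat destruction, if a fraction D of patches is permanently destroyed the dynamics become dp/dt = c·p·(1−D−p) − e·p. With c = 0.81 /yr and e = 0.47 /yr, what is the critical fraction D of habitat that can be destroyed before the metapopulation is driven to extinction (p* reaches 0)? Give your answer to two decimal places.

0.42

The nontrivial equilibrium is p* = (1−D) − e/c; extinction occurs when this hits zero.
So D_crit = 1 − e/c = 1 − 0.47/0.81 = 1 − 0.5802 = 0.4198.
This equals the undisturbed p*, a classic result of Lande's extension.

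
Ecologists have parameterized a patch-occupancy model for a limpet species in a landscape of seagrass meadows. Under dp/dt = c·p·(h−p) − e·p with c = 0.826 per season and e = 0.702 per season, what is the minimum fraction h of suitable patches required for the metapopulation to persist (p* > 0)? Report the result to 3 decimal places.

p* = h − e/c is positive only when h > e/c.
h_min = e/c = 0.702/0.826 = 0.8499.

0.850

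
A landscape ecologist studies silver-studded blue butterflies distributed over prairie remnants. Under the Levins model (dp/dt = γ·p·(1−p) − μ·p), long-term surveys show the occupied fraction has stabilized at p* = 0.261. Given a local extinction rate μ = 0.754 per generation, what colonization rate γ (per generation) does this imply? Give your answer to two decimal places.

At equilibrium γ(1−p*) = μ, so γ = μ/(1−p*).
γ = 0.754/(1 − 0.261) = 0.754/0.7390 = 1.0203.

1.02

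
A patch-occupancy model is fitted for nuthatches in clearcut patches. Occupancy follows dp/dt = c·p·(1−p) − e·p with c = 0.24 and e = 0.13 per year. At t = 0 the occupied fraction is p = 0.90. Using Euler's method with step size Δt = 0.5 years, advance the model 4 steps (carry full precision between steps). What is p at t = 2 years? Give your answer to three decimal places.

0.748

Update rule: p ← p + [c·p·(1−p) − e·p]·Δt with Δt = 0.5.
p: 0.90000 → 0.85230  (Δp = -0.04770)
p: 0.85230 → 0.81201  (Δp = -0.04029)
p: 0.81201 → 0.77754  (Δp = -0.03446)
p: 0.77754 → 0.74776  (Δp = -0.02978)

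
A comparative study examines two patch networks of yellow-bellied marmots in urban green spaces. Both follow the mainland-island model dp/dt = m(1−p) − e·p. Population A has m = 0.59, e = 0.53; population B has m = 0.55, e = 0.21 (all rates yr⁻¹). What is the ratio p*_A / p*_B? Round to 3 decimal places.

0.728

A: p*_A = m/(m+e) = 0.59/1.1200 = 0.5268.
B: p*_B = 0.55/0.7600 = 0.7237.
p*_A / p*_B = 0.5268/0.7237 = 0.7279.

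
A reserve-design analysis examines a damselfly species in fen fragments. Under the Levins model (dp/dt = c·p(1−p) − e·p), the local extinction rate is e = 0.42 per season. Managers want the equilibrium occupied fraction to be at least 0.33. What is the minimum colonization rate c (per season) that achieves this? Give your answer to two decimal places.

0.63

p* = 1 − e/c ≥ 0.33 requires e/c ≤ 0.6700, i.e. c ≥ e/0.6700.
c_min = 0.42/0.6700 = 0.6269.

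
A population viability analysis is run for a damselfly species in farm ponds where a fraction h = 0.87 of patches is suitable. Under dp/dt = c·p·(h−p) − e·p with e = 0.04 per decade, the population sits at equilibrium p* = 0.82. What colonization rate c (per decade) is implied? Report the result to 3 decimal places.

0.800

At equilibrium c(h−p*) = e, so c = e/(h−p*).
c = 0.04/(0.87 − 0.82) = 0.04/0.0500 = 0.8000.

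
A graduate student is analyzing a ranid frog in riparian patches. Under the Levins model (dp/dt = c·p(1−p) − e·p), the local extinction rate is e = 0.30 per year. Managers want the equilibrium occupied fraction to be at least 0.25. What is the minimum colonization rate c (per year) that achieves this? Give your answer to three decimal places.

p* = 1 − e/c ≥ 0.25 requires e/c ≤ 0.7500, i.e. c ≥ e/0.7500.
c_min = 0.30/0.7500 = 0.4000.

0.400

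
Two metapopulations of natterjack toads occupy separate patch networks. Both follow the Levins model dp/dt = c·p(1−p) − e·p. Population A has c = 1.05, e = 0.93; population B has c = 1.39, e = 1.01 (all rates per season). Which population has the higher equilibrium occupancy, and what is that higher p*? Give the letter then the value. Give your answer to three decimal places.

A: p*_A = 1 − 0.93/1.05 = 0.1143.
B: p*_B = 1 − 1.01/1.39 = 0.2734.
B is higher at 0.2734.

B, 0.273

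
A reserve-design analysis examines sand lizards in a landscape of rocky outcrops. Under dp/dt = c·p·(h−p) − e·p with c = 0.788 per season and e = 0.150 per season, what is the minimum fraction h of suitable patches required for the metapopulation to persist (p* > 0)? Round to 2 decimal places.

p* = h − e/c is positive only when h > e/c.
h_min = e/c = 0.150/0.788 = 0.1904.

0.19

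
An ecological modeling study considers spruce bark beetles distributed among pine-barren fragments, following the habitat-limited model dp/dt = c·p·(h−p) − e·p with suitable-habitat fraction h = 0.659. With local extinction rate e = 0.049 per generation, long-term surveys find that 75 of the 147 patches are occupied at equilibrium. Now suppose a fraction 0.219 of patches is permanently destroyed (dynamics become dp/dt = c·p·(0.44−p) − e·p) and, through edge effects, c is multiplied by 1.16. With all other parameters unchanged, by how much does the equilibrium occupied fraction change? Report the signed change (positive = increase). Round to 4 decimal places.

Observed p* = 75/147 = 0.51020.
Balance c(h−p*) = e gives c = e/(0.659 − 0.51020) = 0.049/0.14880 = 0.32930.
New p* = 0.44 − e/c = 0.44 − 0.04900/0.38199 = 0.31172.
Δp* = 0.31172 − 0.51020 = -0.19848.

-0.1985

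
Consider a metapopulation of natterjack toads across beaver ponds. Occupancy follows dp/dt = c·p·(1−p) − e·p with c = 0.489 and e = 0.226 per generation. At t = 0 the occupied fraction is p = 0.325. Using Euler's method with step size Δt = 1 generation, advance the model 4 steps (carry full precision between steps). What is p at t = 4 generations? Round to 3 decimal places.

0.443

Update rule: p ← p + [c·p·(1−p) − e·p]·Δt with Δt = 1.
step 1: Δp = +0.03382, p = 0.35882
step 2: Δp = +0.03141, p = 0.39023
step 3: Δp = +0.02817, p = 0.41840
step 4: Δp = +0.02444, p = 0.44284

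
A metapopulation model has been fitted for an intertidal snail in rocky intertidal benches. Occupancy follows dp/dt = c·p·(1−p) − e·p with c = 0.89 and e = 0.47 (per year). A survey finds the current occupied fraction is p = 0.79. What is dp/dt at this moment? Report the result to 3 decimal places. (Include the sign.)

-0.224

Colonization term: c·p·(1−p) = 0.89×0.79×0.2100 = 0.14765.
Extinction term: e·p = 0.37130.
dp/dt = 0.14765 − 0.37130 = -0.22365.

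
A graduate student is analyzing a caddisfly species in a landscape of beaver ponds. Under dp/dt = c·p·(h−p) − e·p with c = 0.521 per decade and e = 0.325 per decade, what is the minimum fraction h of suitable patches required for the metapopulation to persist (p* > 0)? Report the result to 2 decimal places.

p* = h − e/c is positive only when h > e/c.
h_min = e/c = 0.325/0.521 = 0.6238.

0.62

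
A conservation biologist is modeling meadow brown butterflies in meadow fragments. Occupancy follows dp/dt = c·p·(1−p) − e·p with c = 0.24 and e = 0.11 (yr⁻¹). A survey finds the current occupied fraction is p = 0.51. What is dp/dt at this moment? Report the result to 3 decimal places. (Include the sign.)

Colonization term: c·p·(1−p) = 0.24×0.51×0.4900 = 0.05998.
Extinction term: e·p = 0.05610.
dp/dt = 0.05998 − 0.05610 = 0.00388.

0.004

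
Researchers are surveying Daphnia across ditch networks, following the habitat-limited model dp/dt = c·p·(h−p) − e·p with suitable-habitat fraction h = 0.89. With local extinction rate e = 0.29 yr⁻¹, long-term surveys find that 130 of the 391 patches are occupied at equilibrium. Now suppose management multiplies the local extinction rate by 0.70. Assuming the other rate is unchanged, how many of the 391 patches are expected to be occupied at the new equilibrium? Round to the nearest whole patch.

Observed p* = 130/391 = 0.33248.
Balance c(h−p*) = e gives c = e/(0.89 − 0.33248) = 0.29/0.55752 = 0.52016.
New p* = 0.89 − e/c = 0.89 − 0.20300/0.52016 = 0.49974.
Expected occupied = 391 × 0.49974 = 195.40 ≈ 195.

195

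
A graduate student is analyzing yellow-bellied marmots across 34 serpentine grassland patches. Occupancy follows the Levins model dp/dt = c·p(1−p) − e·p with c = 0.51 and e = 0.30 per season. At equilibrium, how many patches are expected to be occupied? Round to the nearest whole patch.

p* = 1 − e/c = 1 − 0.30/0.51 = 0.4118.
Expected occupied patches = N × p* = 34 × 0.4118 = 14.00 ≈ 14.

14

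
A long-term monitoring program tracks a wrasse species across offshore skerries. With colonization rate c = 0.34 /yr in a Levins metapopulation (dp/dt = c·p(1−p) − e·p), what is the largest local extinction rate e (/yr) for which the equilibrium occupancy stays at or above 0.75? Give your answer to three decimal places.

1 − e/c ≥ 0.75 ⇒ e ≤ c(1 − 0.75) = 0.34 × 0.2500.
e_max = 0.0850.

0.085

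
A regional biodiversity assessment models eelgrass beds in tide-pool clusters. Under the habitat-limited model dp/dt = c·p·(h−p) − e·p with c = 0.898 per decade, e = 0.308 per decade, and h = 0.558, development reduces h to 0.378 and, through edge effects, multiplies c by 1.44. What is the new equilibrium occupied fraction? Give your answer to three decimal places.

0.140

Before: p* = h − e/c = 0.558 − 0.308/0.898 = 0.558 − 0.3430 = 0.2150.
After: c = 1.29312, e = 0.308, h = 0.378; p* = 0.378 − 0.308/1.29312 = 0.1398.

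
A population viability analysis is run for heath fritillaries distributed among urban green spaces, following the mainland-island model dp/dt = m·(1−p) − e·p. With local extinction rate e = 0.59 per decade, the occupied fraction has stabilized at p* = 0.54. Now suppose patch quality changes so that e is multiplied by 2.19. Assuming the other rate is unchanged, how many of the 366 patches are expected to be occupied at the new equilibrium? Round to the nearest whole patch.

128

Balance m(1−p*) = e·p* gives m = e·p*/(1−p*) = 0.59×0.54000/0.46000 = 0.69261.
New p* = m/(m+e) = 0.69261/(0.69261+1.29210) = 0.34897.
Expected occupied = 366 × 0.34897 = 127.72 ≈ 128.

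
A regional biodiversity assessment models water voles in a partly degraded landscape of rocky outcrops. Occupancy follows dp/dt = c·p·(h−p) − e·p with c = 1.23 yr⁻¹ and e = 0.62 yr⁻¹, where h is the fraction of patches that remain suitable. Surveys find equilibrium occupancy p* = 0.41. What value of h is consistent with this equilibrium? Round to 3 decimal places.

0.914

At equilibrium c(h−p*) = e, so h = p* + e/c.
h = 0.41 + 0.62/1.23 = 0.41 + 0.5041 = 0.9141.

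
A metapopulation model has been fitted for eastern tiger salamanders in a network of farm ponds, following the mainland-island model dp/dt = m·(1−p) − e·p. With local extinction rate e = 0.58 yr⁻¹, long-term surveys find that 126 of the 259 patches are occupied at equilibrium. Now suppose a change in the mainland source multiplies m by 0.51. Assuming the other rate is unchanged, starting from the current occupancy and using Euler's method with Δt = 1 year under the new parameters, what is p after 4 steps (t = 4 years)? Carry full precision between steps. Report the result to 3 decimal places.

Observed p* = 126/259 = 0.48649.
Balance m(1−p*) = e·p* gives m = e·p*/(1−p*) = 0.58×0.48649/0.51351 = 0.54947.
Starting from p₀ = 0.48649; update p ← p + (dp/dt)·Δt with the new parameters.
  1  |  dp/dt·Δt = -0.138259  |  p_1 = 0.348227
  2  |  dp/dt·Δt = -0.019324  |  p_2 = 0.328903
  3  |  dp/dt·Δt = -0.002701  |  p_3 = 0.326202
  4  |  dp/dt·Δt = -0.000378  |  p_4 = 0.325824

0.326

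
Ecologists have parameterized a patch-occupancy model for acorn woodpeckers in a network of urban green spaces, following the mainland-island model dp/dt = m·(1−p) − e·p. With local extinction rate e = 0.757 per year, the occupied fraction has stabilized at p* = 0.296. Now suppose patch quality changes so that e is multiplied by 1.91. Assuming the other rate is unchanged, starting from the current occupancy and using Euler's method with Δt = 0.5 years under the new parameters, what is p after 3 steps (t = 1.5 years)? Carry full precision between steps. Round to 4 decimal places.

Balance m(1−p*) = e·p* gives m = e·p*/(1−p*) = 0.757×0.29600/0.70400 = 0.31828.
Starting from p₀ = 0.29600; update p ← p + (dp/dt)·Δt with the new parameters.
  1  |  dp/dt·Δt = -0.101953  |  p_1 = 0.194047
  2  |  dp/dt·Δt = -0.012023  |  p_2 = 0.182025
  3  |  dp/dt·Δt = -0.001418  |  p_3 = 0.180607

0.1806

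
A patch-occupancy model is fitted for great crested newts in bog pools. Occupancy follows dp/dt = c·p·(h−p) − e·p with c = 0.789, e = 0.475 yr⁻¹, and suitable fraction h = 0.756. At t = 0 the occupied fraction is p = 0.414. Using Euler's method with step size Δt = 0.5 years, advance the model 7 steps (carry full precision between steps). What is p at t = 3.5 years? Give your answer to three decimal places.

0.253

Update rule: p ← p + [c·p·(h−p) − e·p]·Δt with Δt = 0.5.
p: 0.41400 → 0.37153  (Δp = -0.04247)
p: 0.37153 → 0.33964  (Δp = -0.03189)
p: 0.33964 → 0.31477  (Δp = -0.02488)
p: 0.31477 → 0.29480  (Δp = -0.01997)
p: 0.29480 → 0.27842  (Δp = -0.01638)
p: 0.27842 → 0.26475  (Δp = -0.01367)
p: 0.26475 → 0.25318  (Δp = -0.01157)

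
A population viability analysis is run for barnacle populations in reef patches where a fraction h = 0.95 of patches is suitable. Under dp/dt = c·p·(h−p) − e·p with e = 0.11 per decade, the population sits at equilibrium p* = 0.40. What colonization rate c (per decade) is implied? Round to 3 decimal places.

0.200

At equilibrium c(h−p*) = e, so c = e/(h−p*).
c = 0.11/(0.95 − 0.40) = 0.11/0.5500 = 0.2000.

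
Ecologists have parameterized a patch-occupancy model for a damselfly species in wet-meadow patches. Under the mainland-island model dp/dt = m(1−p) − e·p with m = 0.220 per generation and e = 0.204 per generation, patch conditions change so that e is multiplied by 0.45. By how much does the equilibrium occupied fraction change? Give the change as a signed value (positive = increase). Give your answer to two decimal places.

0.19

Before: p* = 0.220/(0.220+0.204) = 0.5189.
After: m = 0.22, e = 0.0918; p* = 0.22/0.3118 = 0.7056.
Δp* = 0.7056 − 0.5189 = +0.1867.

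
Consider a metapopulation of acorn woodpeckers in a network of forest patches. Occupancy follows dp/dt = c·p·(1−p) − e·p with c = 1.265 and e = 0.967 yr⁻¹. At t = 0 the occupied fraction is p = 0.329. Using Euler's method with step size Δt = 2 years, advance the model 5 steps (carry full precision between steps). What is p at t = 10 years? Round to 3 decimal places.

Update rule: p ← p + [c·p·(1−p) − e·p]·Δt with Δt = 2.
step 1: Δp = -0.07777, p = 0.25123
step 2: Δp = -0.00995, p = 0.24128
step 3: Δp = -0.00348, p = 0.23780
step 4: Δp = -0.00134, p = 0.23646
step 5: Δp = -0.00053, p = 0.23593

0.236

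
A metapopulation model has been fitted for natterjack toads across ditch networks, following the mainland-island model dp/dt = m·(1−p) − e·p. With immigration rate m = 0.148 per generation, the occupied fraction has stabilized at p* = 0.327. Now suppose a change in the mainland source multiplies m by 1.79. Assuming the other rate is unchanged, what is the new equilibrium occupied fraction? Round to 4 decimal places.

0.4652

Balance m(1−p*) = e·p* gives e = m(1−p*)/p* = 0.148×0.67300/0.32700 = 0.30460.
New p* = m/(m+e) = 0.26492/(0.26492+0.30460) = 0.46516.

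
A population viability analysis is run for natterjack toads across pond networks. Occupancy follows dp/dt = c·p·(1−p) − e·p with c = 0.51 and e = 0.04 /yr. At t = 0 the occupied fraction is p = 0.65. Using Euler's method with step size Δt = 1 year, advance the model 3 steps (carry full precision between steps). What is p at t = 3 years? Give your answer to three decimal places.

Update rule: p ← p + [c·p·(1−p) − e·p]·Δt with Δt = 1.
  1  |  dp/dt·Δt = +0.090025  |  p_1 = 0.740025
  2  |  dp/dt·Δt = +0.068517  |  p_2 = 0.808542
  3  |  dp/dt·Δt = +0.046607  |  p_3 = 0.855149

0.855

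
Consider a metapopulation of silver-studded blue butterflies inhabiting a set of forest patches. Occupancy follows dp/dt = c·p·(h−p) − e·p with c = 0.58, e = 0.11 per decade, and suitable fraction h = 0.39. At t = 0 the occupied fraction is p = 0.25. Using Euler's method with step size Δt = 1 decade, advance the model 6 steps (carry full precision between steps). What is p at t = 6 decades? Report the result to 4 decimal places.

Update rule: p ← p + [c·p·(h−p) − e·p]·Δt with Δt = 1.
  1  |  dp/dt·Δt = -0.007200  |  p_1 = 0.242800
  2  |  dp/dt·Δt = -0.005979  |  p_2 = 0.236821
  3  |  dp/dt·Δt = -0.005010  |  p_3 = 0.231811
  4  |  dp/dt·Δt = -0.004231  |  p_4 = 0.227580
  5  |  dp/dt·Δt = -0.003595  |  p_5 = 0.223985
  6  |  dp/dt·Δt = -0.003071  |  p_6 = 0.220914

0.2209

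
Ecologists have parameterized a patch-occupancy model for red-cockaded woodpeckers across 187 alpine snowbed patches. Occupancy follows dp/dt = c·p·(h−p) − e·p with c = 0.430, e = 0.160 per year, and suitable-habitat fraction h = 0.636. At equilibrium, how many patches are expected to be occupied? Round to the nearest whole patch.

49

p* = h − e/c = 0.636 − 0.3721 = 0.2639.
Expected occupied patches = N × p* = 187 × 0.2639 = 49.35 ≈ 49.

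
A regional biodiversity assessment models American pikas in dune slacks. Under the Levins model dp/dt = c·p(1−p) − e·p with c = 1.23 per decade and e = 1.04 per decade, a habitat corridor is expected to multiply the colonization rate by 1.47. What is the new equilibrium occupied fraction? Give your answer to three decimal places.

0.425

Before: p* = 1 − 1.04/1.23 = 0.1545.
After the change, c = 1.8081, e = 1.04, so p* = 1 − 1.04/1.8081 = 0.4248.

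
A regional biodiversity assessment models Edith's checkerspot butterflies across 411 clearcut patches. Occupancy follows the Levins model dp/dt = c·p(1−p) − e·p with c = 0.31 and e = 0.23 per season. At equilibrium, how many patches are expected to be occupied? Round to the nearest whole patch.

p* = 1 − e/c = 1 − 0.23/0.31 = 0.2581.
Expected occupied patches = N × p* = 411 × 0.2581 = 106.06 ≈ 106.

106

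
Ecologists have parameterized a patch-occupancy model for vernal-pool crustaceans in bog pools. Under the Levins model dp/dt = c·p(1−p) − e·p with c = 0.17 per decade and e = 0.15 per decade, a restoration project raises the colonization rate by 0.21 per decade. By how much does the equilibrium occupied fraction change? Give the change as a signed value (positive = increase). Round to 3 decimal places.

Before: p* = 1 − 0.15/0.17 = 0.1176.
After the change, c = 0.38, e = 0.15, so p* = 1 − 0.15/0.38 = 0.6053.
Δp* = 0.6053 − 0.1176 = +0.4876.

0.488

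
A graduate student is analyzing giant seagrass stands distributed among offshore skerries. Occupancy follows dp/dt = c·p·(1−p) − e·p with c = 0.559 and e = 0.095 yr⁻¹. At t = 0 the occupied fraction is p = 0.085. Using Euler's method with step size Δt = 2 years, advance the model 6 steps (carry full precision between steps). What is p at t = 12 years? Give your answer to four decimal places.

Update rule: p ← p + [c·p·(1−p) − e·p]·Δt with Δt = 2.
p: 0.08500 → 0.15580  (Δp = +0.07080)
p: 0.15580 → 0.27325  (Δp = +0.11745)
p: 0.27325 → 0.44335  (Δp = +0.17010)
p: 0.44335 → 0.63502  (Δp = +0.19168)
p: 0.63502 → 0.77349  (Δp = +0.13846)
p: 0.77349 → 0.82240  (Δp = +0.04892)

0.8224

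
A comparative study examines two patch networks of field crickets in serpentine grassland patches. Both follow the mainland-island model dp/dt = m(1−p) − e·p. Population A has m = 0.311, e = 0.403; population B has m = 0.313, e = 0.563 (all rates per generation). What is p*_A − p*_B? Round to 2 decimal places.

A: p*_A = m/(m+e) = 0.311/0.7140 = 0.4356.
B: p*_B = 0.313/0.8760 = 0.3573.
p*_A − p*_B = 0.4356 − 0.3573 = 0.0783.

0.08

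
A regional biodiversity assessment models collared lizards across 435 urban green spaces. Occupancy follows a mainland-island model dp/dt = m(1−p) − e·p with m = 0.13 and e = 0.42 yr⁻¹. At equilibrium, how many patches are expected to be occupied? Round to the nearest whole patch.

p* = m/(m+e) = 0.13/0.5500 = 0.2364.
Expected occupied patches = N × p* = 435 × 0.2364 = 102.82 ≈ 103.

103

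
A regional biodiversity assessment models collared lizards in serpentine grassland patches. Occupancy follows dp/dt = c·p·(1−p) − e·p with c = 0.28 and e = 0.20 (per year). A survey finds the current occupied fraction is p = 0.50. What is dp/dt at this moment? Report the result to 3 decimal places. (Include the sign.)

-0.030

Colonization term: c·p·(1−p) = 0.28×0.50×0.5000 = 0.07000.
Extinction term: e·p = 0.10000.
dp/dt = 0.07000 − 0.10000 = -0.03000.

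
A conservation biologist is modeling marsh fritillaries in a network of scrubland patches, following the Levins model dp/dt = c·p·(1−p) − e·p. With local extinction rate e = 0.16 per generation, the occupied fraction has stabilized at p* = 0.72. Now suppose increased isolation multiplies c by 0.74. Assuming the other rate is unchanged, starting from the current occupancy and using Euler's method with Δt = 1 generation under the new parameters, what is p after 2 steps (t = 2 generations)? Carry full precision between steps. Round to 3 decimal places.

Balance c(1−p*) = e gives c = e/(1 − 0.72000) = 0.16/0.28000 = 0.57143.
Starting from p₀ = 0.72000; update p ← p + (dp/dt)·Δt with the new parameters.
step 1: Δp = -0.02995, p = 0.69005
step 2: Δp = -0.01997, p = 0.67008

0.670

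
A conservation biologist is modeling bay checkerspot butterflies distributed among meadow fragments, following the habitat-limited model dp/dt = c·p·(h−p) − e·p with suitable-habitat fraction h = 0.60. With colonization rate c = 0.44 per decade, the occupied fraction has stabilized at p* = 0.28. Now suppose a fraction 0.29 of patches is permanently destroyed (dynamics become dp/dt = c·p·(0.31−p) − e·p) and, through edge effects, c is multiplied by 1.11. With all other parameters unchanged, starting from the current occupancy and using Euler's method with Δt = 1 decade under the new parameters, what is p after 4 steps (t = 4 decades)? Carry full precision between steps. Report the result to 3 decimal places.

Balance c(h−p*) = e gives e = 0.44×(0.6 − 0.28000) = 0.14080.
Starting from p₀ = 0.28000; update p ← p + (dp/dt)·Δt with the new parameters.
  1  |  dp/dt·Δt = -0.035321  |  p_1 = 0.244679
  2  |  dp/dt·Δt = -0.026645  |  p_2 = 0.218034
  3  |  dp/dt·Δt = -0.020906  |  p_3 = 0.197128
  4  |  dp/dt·Δt = -0.016889  |  p_4 = 0.180239

0.180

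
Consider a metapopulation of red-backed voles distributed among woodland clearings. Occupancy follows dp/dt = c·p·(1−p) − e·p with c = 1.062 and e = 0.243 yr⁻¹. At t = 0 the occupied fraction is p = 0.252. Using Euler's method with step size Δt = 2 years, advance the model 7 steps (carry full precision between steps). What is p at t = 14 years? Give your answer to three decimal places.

Update rule: p ← p + [c·p·(1−p) − e·p]·Δt with Δt = 2.
t = 2: p = 0.25200 + (+0.27789) = 0.52989
t = 4: p = 0.52989 + (+0.27157) = 0.80147
t = 6: p = 0.80147 + (-0.05155) = 0.74992
t = 8: p = 0.74992 + (+0.03387) = 0.78379
t = 10: p = 0.78379 + (-0.02099) = 0.76281
t = 12: p = 0.76281 + (+0.01358) = 0.77638
t = 14: p = 0.77638 + (-0.00857) = 0.76781

0.768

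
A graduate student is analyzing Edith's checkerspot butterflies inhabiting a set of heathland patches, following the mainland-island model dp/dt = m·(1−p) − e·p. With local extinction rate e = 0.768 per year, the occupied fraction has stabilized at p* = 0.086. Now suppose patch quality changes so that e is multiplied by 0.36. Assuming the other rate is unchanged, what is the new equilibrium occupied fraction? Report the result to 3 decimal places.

0.207

Balance m(1−p*) = e·p* gives m = e·p*/(1−p*) = 0.768×0.08600/0.91400 = 0.07226.
New p* = m/(m+e) = 0.07226/(0.07226+0.27648) = 0.20720.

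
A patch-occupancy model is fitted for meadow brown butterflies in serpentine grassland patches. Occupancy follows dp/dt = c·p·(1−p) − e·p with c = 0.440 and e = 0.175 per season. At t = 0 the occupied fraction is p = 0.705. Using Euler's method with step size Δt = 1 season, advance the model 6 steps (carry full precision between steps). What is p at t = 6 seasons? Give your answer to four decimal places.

0.6157

Update rule: p ← p + [c·p·(1−p) − e·p]·Δt with Δt = 1.
p: 0.70500 → 0.67313  (Δp = -0.03187)
p: 0.67313 → 0.65215  (Δp = -0.02099)
p: 0.65215 → 0.63784  (Δp = -0.01431)
p: 0.63784 → 0.62785  (Δp = -0.00998)
p: 0.62785 → 0.62079  (Δp = -0.00707)
p: 0.62079 → 0.61573  (Δp = -0.00506)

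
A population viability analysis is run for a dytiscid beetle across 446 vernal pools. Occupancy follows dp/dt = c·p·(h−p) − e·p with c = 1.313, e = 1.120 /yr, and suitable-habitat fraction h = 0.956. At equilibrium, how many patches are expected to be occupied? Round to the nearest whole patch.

p* = h − e/c = 0.956 − 0.8530 = 0.1030.
Expected occupied patches = N × p* = 446 × 0.1030 = 45.93 ≈ 46.

46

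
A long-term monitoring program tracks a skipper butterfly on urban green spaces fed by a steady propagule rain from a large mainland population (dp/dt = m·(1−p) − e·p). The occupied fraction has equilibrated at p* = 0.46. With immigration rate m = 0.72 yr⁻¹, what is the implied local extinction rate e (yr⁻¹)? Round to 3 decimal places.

At equilibrium m(1−p*) = e·p*, so e = m(1−p*)/p*.
e = 0.72 × 0.5400 / 0.46 = 0.8452.

0.845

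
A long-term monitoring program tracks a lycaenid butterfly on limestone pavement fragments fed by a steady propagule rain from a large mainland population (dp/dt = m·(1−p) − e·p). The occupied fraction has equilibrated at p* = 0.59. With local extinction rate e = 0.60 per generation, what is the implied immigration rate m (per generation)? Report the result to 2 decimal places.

0.86

At equilibrium m(1−p*) = e·p*, so m = e·p*/(1−p*).
m = 0.60 × 0.59 / 0.4100 = 0.3540/0.4100 = 0.8634.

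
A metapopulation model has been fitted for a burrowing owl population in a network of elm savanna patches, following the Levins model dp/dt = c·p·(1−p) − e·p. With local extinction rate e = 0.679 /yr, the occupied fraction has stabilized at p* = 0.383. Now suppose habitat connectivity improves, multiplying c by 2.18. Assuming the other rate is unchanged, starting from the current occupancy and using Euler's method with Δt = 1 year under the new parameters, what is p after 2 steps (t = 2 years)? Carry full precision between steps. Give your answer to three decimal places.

Balance c(1−p*) = e gives c = e/(1 − 0.38300) = 0.679/0.61700 = 1.10049.
Starting from p₀ = 0.38300; update p ← p + (dp/dt)·Δt with the new parameters.
step 1: Δp = +0.30687, p = 0.68987
step 2: Δp = +0.04486, p = 0.73473

0.735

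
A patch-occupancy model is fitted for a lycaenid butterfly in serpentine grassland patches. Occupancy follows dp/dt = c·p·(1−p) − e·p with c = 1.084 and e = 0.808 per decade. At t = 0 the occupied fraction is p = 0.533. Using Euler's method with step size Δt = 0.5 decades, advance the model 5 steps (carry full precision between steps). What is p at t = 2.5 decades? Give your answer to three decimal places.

0.330

Update rule: p ← p + [c·p·(1−p) − e·p]·Δt with Δt = 0.5.
p: 0.53300 → 0.45258  (Δp = -0.08042)
p: 0.45258 → 0.40402  (Δp = -0.04856)
p: 0.40402 → 0.37130  (Δp = -0.03272)
p: 0.37130 → 0.34782  (Δp = -0.02348)
p: 0.34782 → 0.33025  (Δp = -0.01757)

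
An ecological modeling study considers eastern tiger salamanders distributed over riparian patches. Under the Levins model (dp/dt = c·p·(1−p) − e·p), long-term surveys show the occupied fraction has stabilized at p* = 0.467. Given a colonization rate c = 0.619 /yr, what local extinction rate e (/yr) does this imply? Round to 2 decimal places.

0.33

At equilibrium c(1−p*) = e.
e = 0.619 × (1 − 0.467) = 0.619 × 0.5330 = 0.3299.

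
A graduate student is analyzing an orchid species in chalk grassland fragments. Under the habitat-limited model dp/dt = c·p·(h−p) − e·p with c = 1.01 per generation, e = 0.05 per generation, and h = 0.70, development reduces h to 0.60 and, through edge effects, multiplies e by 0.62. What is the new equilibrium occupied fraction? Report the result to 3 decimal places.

Before: p* = h − e/c = 0.70 − 0.05/1.01 = 0.70 − 0.0495 = 0.6505.
After: c = 1.01, e = 0.031, h = 0.60; p* = 0.60 − 0.031/1.01 = 0.5693.

0.569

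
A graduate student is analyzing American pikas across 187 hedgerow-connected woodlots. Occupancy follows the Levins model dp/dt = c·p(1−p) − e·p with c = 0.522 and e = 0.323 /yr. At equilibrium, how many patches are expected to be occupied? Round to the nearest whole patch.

p* = 1 − e/c = 1 − 0.323/0.522 = 0.3812.
Expected occupied patches = N × p* = 187 × 0.3812 = 71.29 ≈ 71.

71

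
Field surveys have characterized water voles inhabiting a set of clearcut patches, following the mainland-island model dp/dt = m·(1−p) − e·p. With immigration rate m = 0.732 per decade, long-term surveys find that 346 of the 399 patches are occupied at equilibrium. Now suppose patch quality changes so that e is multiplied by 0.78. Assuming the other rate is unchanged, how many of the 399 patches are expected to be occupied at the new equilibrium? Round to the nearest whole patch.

356

Observed p* = 346/399 = 0.86717.
Balance m(1−p*) = e·p* gives e = m(1−p*)/p* = 0.732×0.13283/0.86717 = 0.11213.
New p* = m/(m+e) = 0.73200/(0.73200+0.08746) = 0.89327.
Expected occupied = 399 × 0.89327 = 356.41 ≈ 356.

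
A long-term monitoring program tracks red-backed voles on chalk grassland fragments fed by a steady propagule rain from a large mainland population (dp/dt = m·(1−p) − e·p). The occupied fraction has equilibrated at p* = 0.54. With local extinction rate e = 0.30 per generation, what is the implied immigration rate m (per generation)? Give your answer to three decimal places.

0.352

At equilibrium m(1−p*) = e·p*, so m = e·p*/(1−p*).
m = 0.30 × 0.54 / 0.4600 = 0.1620/0.4600 = 0.3522.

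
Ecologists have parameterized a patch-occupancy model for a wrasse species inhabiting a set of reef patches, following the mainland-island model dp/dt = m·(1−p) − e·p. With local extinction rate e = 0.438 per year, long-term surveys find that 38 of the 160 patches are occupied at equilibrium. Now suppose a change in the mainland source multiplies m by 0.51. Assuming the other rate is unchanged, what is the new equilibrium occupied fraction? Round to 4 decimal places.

Observed p* = 38/160 = 0.23750.
Balance m(1−p*) = e·p* gives m = e·p*/(1−p*) = 0.438×0.23750/0.76250 = 0.13643.
New p* = m/(m+e) = 0.06958/(0.06958+0.43800) = 0.13708.

0.1371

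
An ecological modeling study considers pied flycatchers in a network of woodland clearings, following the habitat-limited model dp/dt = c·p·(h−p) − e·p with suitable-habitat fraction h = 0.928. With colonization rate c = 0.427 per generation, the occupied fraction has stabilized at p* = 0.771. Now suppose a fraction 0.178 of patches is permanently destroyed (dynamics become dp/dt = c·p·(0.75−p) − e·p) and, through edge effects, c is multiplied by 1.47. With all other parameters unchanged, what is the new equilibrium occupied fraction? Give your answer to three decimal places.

0.643

Balance c(h−p*) = e gives e = 0.427×(0.928 − 0.77100) = 0.06704.
New p* = 0.75 − e/c = 0.75 − 0.06704/0.62769 = 0.64320.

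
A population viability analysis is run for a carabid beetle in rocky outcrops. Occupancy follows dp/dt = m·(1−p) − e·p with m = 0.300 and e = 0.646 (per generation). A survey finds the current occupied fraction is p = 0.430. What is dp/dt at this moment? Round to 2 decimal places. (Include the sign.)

-0.11

Colonization term: m·(1−p) = 0.300×0.5700 = 0.17100.
Extinction term: e·p = 0.27778.
dp/dt = 0.17100 − 0.27778 = -0.10678.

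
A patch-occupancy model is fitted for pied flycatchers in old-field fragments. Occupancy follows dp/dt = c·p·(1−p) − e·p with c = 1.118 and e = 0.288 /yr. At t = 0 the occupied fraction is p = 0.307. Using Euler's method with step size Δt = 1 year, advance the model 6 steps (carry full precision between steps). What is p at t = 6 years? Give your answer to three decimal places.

Update rule: p ← p + [c·p·(1−p) − e·p]·Δt with Δt = 1.
p: 0.30700 → 0.45644  (Δp = +0.14944)
p: 0.45644 → 0.60236  (Δp = +0.14592)
p: 0.60236 → 0.69667  (Δp = +0.09430)
p: 0.69667 → 0.73229  (Δp = +0.03562)
p: 0.73229 → 0.74056  (Δp = +0.00828)
p: 0.74056 → 0.74208  (Δp = +0.00152)

0.742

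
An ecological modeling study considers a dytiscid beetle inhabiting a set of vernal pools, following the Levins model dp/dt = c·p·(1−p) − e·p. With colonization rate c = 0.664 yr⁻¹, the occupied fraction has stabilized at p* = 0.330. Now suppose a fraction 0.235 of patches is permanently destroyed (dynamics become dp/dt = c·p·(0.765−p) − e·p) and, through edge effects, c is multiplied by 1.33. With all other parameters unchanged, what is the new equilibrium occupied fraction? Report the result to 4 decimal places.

0.2612

Balance c(1−p*) = e gives e = 0.664×(1 − 0.33000) = 0.44488.
New p* = 0.765 − e/c = 0.765 − 0.44488/0.88312 = 0.26124.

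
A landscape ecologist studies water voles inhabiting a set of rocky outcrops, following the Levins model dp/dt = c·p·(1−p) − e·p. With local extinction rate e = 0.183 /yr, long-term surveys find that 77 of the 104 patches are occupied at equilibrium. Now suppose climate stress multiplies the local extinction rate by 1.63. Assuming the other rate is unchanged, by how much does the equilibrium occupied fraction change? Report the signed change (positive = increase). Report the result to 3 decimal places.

-0.164

Observed p* = 77/104 = 0.74038.
Balance c(1−p*) = e gives c = e/(1 − 0.74038) = 0.183/0.25962 = 0.70488.
New p* = 1 − e/c = 1 − 0.29829/0.70488 = 0.57682.
Δp* = 0.57682 − 0.74038 = -0.16356.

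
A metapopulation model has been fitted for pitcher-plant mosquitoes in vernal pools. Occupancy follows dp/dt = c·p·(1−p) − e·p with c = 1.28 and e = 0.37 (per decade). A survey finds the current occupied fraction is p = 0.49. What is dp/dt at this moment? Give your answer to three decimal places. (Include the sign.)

Colonization term: c·p·(1−p) = 1.28×0.49×0.5100 = 0.31987.
Extinction term: e·p = 0.18130.
dp/dt = 0.31987 − 0.18130 = 0.13857.

0.139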